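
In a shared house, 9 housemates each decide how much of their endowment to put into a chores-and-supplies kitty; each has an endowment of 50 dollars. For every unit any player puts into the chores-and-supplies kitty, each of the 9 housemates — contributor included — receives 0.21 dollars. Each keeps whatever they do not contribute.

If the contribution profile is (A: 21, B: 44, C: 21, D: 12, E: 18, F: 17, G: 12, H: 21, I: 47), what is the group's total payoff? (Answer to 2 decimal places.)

Total contributed: 21 + 44 + 21 + 12 + 18 + 17 + 12 + 21 + 47 = 213; total kept: 9 × 50 − 213 = 237.
The chores-and-supplies kitty pays out 0.21 × 9 × 213 = 402.57 in aggregate.
Group total = 237 + 402.57 = 639.57.

639.57 dollars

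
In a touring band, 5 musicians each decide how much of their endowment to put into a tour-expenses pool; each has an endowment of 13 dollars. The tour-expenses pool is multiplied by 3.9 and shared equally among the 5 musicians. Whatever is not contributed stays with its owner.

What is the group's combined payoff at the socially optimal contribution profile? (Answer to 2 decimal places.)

Each contributed unit returns 3.900 to the group as a whole (0.7800 to each of 5 players), which exceeds 1, so the social optimum is full contribution: group total = 3.900 × 65 = 253.50.

253.50 dollars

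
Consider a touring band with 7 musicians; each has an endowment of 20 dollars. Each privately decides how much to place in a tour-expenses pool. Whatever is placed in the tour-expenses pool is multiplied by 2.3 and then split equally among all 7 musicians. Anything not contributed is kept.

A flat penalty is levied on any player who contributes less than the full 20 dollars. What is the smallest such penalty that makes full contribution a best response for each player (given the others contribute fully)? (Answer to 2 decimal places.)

13.43 dollars

Given the others contribute fully, the best deviation is to contribute 0 (any partial contribution still incurs the fine and gives up units whose private return 0.3286 is below 1).
Deviating from 20 to 0 saves 20 dollars but forfeits the deviator's share of the drop in the tour-expenses pool: 2.3/7 × 20 = 6.57.
So the deviation gain is 20 − 6.57 = 13.43, and the fine must be at least 13.43 dollars to wipe it out.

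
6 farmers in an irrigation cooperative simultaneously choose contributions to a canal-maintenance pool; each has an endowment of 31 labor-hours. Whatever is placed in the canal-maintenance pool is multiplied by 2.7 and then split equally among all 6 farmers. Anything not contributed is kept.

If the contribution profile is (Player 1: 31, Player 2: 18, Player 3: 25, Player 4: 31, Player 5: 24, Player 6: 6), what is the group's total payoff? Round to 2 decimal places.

415.50 labor-hours

Total contributed: 31 + 18 + 25 + 31 + 24 + 6 = 135; total kept: 6 × 31 − 135 = 51.
The canal-maintenance pool pays out 2.7 × 135 = 364.50 in aggregate.
Group total = 51 + 364.50 = 415.50.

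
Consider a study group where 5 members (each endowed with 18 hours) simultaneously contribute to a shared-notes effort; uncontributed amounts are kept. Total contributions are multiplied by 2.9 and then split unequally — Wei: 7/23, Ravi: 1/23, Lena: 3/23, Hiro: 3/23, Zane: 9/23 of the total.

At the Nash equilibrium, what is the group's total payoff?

Each unit j contributes comes back to j as 2.9 × (j's share), so j prefers to contribute only if that share exceeds 1/2.9 = 0.3448; otherwise keeping the unit dominates.
Only Zane (9/23) clears that bar, contributing 18; the remaining 4 contribute 0. Total contributed: 18.
The shared-notes effort pays out 2.9 × 18 = 52.20 in total (split across the unequal shares, but the aggregate is all that matters for the group sum).
The 4 free-riders keep 18 each, adding 72. Group total = 72 + 52.20 = 124.20.

124.20 hours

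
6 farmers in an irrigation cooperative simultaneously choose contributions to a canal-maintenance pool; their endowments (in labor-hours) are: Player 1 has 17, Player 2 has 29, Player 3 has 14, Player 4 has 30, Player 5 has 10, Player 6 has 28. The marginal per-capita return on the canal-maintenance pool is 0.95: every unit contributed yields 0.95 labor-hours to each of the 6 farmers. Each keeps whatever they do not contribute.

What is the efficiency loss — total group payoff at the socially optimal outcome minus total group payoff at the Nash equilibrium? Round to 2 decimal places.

The private return per contributed unit is 0.95 < 1 for everyone, so the Nash equilibrium is zero contribution and the group total is Σ E_j = 17 + 29 + 14 + 30 + 10 + 28 = 128.
Each contributed unit returns 5.700 to the group, so the social optimum is full contribution by everyone: group total = 5.700 × 128 = 729.60.
Efficiency loss = (5.700 − 1) × 128 = 601.60.

601.60 labor-hours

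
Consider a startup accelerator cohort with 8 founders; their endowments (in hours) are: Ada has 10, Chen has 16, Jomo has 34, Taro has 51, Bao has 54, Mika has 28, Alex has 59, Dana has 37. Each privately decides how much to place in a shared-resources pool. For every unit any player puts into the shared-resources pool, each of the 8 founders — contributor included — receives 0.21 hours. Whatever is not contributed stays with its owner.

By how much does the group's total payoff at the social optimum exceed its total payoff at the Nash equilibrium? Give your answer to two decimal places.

196.52 hours

The private return per contributed unit is 0.21 < 1 for everyone, so the Nash equilibrium is zero contribution and the group total is Σ E_j = 10 + 16 + 34 + 51 + 54 + 28 + 59 + 37 = 289.
Each contributed unit returns 1.680 to the group, so the social optimum is full contribution by everyone: group total = 1.680 × 289 = 485.52.
Efficiency loss = (1.680 − 1) × 289 = 196.52.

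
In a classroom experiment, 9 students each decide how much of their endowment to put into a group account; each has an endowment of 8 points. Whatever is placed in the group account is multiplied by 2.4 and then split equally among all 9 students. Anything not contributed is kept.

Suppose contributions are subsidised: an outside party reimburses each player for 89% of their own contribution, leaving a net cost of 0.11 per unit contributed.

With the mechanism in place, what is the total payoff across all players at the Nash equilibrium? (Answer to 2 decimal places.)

236.88 points

With the mechanism, a contributed unit returns (2.4/9) / 0.11 = 2.4242 per unit of net cost to the contributor — now above 1 — so contributing fully is weakly dominant for every player.
So the Nash equilibrium is full contribution by all 9; the group earns 9 × (8 × 0.89 + 2.4 × 8) = 236.88.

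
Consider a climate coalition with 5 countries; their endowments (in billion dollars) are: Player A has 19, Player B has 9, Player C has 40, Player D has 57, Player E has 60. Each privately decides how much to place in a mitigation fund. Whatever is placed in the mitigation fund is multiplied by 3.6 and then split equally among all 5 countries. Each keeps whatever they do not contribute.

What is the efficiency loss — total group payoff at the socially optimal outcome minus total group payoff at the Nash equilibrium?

481.00 billion dollars

The private return per contributed unit is 3.6/5 = 0.7200 < 1 for every player regardless of endowment, so the Nash equilibrium is zero contribution and the group total is Σ E_j = 19 + 9 + 40 + 57 + 60 = 185.
Each contributed unit returns 3.600 to the group, so the social optimum is full contribution by everyone: group total = 3.600 × 185 = 666.00.
Efficiency loss = (3.600 − 1) × 185 = 481.00.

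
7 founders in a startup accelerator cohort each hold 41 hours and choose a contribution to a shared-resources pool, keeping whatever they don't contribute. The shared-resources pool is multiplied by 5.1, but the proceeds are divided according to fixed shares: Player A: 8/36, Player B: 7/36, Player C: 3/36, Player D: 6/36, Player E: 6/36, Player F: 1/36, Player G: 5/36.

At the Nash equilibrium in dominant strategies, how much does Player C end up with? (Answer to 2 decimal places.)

For player j, contributing a unit is worthwhile iff 5.1 × (j's share) ≥ 1, i.e. iff j's share is at least 0.1961.
Player A alone (share 8/36) is above the threshold, contributing 41; the remaining 6 contribute 0. Total contributed: 41.
Player C keeps 41 and receives 5.1 × 41 × 3/36 = 17.43 from the shared-resources pool, for a payoff of 58.43.

58.43 hours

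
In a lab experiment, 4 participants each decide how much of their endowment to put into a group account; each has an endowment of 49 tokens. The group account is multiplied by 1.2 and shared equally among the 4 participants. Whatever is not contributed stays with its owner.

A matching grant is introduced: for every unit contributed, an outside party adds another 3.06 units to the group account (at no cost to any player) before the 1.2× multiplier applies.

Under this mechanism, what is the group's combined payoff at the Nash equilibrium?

954.91 tokens

Under the mechanism each unit contributed yields 1.2 × 4.06 / 4 = 1.2180 back to its contributor per unit of net cost, which exceeds 1, making full contribution the dominant choice for everyone.
At the Nash equilibrium everyone contributes 49. Group total payoff = 1.2 × 4.06 × 196 = 954.91.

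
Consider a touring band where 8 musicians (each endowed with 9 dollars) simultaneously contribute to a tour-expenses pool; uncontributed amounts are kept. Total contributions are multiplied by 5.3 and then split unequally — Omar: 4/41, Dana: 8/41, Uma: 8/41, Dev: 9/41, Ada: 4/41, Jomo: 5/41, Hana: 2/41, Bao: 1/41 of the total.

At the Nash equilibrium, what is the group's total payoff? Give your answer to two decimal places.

188.10 dollars

A player with share s gets back 5.3·s per unit contributed, so full contribution is dominant for anyone with s > 1/5.3 = 0.1887 and zero contribution is dominant for anyone below.
Dana, Uma and Dev clear that bar, contributing 9 each; the remaining 5 contribute 0. Total contributed: 27.
The tour-expenses pool pays out 5.3 × 27 = 143.10 in total (split across the unequal shares, but the aggregate is all that matters for the group sum).
The 5 free-riders keep 9 each, adding 45. Group total = 45 + 143.10 = 188.10.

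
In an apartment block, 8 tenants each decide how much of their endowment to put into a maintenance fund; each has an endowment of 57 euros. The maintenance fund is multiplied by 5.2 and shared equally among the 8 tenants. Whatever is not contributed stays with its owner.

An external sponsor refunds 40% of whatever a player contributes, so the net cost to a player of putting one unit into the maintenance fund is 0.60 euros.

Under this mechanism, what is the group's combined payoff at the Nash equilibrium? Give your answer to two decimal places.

Under the mechanism each unit contributed yields (5.2/8) / 0.60 = 1.0833 back to its contributor per unit of net cost, which exceeds 1, making full contribution the dominant choice for everyone.
At the Nash equilibrium everyone contributes 57. Group total payoff = 8 × (57 × 0.40 + 5.2 × 57) = 2553.60.

2553.60 euros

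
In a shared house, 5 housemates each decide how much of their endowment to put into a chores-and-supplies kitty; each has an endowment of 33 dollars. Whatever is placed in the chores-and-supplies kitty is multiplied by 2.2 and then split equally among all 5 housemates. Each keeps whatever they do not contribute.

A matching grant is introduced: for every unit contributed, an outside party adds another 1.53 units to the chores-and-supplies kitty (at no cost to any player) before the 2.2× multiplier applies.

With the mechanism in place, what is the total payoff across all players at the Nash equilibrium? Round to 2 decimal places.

918.39 dollars

With the mechanism, a contributed unit returns 2.2 × 2.53 / 5 = 1.1132 per unit of net cost to the contributor — now above 1 — so contributing fully is weakly dominant for every player.
At the Nash equilibrium everyone contributes 33. Group total payoff = 2.2 × 2.53 × 165 = 918.39.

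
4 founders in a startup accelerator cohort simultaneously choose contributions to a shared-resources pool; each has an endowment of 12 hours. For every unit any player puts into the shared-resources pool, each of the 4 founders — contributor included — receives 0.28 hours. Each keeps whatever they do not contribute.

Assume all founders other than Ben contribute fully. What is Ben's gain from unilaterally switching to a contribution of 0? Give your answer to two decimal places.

Switching from a contribution of 12 to 0 lets Ben keep an extra 12 hours, but lowers the shared-resources pool by 12, which costs Ben their own share of that drop: 0.28 × 12 = 3.36.
Net gain = 12 − 3.36 = 8.64. The private return per contributed unit (0.28) is below 1, so free-riding is indeed the best response regardless of what the others do.

8.64 hours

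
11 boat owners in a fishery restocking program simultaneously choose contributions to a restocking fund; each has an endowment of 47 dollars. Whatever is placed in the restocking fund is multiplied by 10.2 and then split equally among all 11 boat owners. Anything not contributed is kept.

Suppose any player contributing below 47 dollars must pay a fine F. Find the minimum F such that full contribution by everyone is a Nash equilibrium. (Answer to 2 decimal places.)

Given the others contribute fully, the best deviation is to contribute 0 (any partial contribution still incurs the fine and gives up units whose private return 0.9273 is below 1).
Deviating from 47 to 0 saves 47 dollars but forfeits the deviator's share of the drop in the restocking fund: 10.2/11 × 47 = 43.58.
So the deviation gain is 47 − 43.58 = 3.42, and the fine must be at least 3.42 dollars to wipe it out.

3.42 dollars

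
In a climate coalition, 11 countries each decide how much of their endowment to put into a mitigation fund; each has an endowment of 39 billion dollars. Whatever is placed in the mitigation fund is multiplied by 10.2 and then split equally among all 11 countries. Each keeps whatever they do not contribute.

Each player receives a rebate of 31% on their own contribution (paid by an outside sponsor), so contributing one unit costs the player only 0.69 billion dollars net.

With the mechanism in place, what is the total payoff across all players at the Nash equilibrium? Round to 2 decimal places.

4508.79 billion dollars

The effective private return per unit is now (10.2/11) / 0.69 = 1.3439 > 1, so every player's dominant strategy flips to full contribution.
At the Nash equilibrium everyone contributes 39. Group total payoff = 11 × (39 × 0.31 + 10.2 × 39) = 4508.79.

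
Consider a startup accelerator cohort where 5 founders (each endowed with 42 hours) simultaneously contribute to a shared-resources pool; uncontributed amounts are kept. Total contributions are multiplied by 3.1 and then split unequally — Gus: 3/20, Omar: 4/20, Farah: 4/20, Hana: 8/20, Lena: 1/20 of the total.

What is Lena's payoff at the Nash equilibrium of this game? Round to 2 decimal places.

48.51 hours

Player j's private return per contributed unit is 3.1 × (j's share). Contributing is weakly dominant for j when that share is at least 1/3.1 = 0.3226, and contributing 0 is dominant otherwise.
The only share above 0.3226 is Hana's 8/20, contributing 42; the remaining 4 contribute 0. Total contributed: 42.
Lena keeps 42 and receives 3.1 × 42 × 1/20 = 6.51 from the shared-resources pool, for a payoff of 48.51.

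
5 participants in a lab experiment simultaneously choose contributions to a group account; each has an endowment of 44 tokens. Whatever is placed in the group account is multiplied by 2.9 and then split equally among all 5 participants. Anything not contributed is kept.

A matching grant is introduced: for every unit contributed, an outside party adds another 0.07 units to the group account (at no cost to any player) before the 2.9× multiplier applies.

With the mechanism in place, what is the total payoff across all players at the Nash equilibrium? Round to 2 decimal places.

220.00 tokens

With the mechanism, a contributed unit returns 2.9 × 1.07 / 5 = 0.6206 per unit of net cost — still below 1 — so contributing 0 remains dominant for every player.
At the Nash equilibrium no one contributes; group total payoff = 5 × 44 = 220.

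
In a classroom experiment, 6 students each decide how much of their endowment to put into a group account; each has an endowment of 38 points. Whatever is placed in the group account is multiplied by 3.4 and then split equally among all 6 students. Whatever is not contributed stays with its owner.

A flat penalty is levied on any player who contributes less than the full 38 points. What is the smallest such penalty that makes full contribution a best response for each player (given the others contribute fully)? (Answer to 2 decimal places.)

Given the others contribute fully, the best deviation is to contribute 0 (any partial contribution still incurs the fine and gives up units whose private return 0.5667 is below 1).
Deviating from 38 to 0 saves 38 points but forfeits the deviator's share of the drop in the group account: 3.4/6 × 38 = 21.53.
So the deviation gain is 38 − 21.53 = 16.47, and the fine must be at least 16.47 points to wipe it out.

16.47 points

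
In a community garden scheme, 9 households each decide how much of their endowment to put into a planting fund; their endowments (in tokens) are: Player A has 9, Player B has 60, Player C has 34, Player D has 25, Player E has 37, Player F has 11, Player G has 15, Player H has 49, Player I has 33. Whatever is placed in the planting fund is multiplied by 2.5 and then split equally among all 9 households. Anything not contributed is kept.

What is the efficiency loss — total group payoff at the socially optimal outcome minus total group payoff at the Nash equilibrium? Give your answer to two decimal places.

The private return per contributed unit is 2.5/9 = 0.2778 < 1 for every player regardless of endowment, so the Nash equilibrium is zero contribution and the group total is Σ E_j = 9 + 60 + 34 + 25 + 37 + 11 + 15 + 49 + 33 = 273.
Each contributed unit returns 2.500 to the group, so the social optimum is full contribution by everyone: group total = 2.500 × 273 = 682.50.
Efficiency loss = (2.500 − 1) × 273 = 409.50.

409.50 tokens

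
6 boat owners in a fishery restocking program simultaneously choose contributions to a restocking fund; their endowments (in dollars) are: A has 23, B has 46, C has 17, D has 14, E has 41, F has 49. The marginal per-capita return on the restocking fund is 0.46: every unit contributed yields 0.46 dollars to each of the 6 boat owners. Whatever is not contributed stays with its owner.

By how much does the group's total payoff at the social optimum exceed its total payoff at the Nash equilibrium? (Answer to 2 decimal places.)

334.40 dollars

The private return per contributed unit is 0.46 < 1 for everyone, so the Nash equilibrium is zero contribution and the group total is Σ E_j = 23 + 46 + 17 + 14 + 41 + 49 = 190.
Each contributed unit returns 2.760 to the group, so the social optimum is full contribution by everyone: group total = 2.760 × 190 = 524.40.
Efficiency loss = (2.760 − 1) × 190 = 334.40.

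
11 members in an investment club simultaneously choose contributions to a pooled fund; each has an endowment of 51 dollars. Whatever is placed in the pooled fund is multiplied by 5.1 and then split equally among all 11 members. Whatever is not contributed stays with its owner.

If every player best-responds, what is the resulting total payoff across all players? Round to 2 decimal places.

561.00 dollars

Each contributed unit returns 5.1/11 = 0.4636 to its contributor — below 1 — so contributing 0 is dominant for every player. At the Nash equilibrium everyone keeps their 51, and the group total is 11 × 51 = 561.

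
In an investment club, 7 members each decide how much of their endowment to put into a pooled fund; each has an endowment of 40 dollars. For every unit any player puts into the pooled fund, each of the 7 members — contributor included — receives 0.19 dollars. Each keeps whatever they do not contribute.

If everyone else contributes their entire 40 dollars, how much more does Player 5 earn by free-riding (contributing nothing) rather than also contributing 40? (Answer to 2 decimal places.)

Switching from a contribution of 40 to 0 lets Player 5 keep an extra 40 dollars, but lowers the pooled fund by 40, which costs Player 5 their own share of that drop: 0.19 × 40 = 7.60.
Net gain = 40 − 7.60 = 32.40. The private return per contributed unit (0.19) is below 1, so free-riding is indeed the best response regardless of what the others do.

32.40 dollars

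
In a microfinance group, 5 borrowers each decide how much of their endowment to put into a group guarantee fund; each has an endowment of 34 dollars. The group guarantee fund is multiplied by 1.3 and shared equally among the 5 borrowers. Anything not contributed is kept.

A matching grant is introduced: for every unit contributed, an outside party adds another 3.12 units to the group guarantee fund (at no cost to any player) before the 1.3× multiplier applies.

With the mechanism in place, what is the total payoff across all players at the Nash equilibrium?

910.52 dollars

With the mechanism, a contributed unit returns 1.3 × 4.12 / 5 = 1.0712 per unit of net cost to the contributor — now above 1 — so contributing fully is weakly dominant for every player.
At the Nash equilibrium everyone contributes 34. Group total payoff = 1.3 × 4.12 × 170 = 910.52.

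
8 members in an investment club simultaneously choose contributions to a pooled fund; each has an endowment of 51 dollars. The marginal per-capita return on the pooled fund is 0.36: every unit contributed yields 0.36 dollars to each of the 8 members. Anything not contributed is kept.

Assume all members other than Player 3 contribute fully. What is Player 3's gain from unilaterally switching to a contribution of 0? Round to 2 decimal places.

Switching from a contribution of 51 to 0 lets Player 3 keep an extra 51 dollars, but lowers the pooled fund by 51, which costs Player 3 their own share of that drop: 0.36 × 51 = 18.36.
Net gain = 51 − 18.36 = 32.64. The private return per contributed unit (0.36) is below 1, so free-riding is indeed the best response regardless of what the others do.

32.64 dollars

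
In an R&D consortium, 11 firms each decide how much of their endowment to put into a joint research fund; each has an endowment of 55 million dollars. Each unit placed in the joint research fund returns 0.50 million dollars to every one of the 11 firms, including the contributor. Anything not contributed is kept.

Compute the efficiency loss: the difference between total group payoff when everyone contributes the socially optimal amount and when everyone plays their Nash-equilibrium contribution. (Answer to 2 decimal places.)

2722.50 million dollars

The private return per contributed unit is 0.50 < 1, so contributing 0 is dominant for every player. At the Nash equilibrium everyone keeps their 55, and the group total is 11 × 55 = 605.
Each contributed unit returns 5.500 to the group as a whole (0.50 to each of 11 players), which exceeds 1, so the social optimum is full contribution: group total = 5.500 × 605 = 3327.50.
Efficiency loss = 3327.50 − 605 = 2722.50.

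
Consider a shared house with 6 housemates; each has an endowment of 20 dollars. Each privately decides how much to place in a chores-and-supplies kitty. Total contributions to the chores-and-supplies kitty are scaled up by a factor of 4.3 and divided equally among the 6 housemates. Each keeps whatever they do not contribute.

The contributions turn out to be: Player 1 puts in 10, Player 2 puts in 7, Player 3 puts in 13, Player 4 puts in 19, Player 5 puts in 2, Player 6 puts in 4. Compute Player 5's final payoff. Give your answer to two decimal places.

Total contributed: 10 + 7 + 13 + 19 + 2 + 4 = 55.
Each receives 4.3 × 55 / 6 = 39.42 from the chores-and-supplies kitty.
Player 5 keeps 20 − 2 = 18, so Player 5's payoff is 18 + 39.42 = 57.42.

57.42 dollars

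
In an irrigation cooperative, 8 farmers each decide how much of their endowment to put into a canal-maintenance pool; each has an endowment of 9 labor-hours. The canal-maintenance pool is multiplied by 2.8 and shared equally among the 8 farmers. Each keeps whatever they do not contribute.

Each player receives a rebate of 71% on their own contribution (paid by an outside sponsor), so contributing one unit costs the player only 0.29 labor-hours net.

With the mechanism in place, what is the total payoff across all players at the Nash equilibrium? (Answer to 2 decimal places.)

With the mechanism, a contributed unit returns (2.8/8) / 0.29 = 1.2069 per unit of net cost to the contributor — now above 1 — so contributing fully is weakly dominant for every player.
At the Nash equilibrium everyone contributes 9. Group total payoff = 8 × (9 × 0.71 + 2.8 × 9) = 252.72.

252.72 labor-hours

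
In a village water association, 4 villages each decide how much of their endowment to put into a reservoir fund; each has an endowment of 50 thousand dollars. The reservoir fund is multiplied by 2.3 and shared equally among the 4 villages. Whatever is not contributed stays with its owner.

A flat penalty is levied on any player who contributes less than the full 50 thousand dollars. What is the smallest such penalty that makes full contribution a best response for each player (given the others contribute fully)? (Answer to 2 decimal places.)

21.25 thousand dollars

Given the others contribute fully, the best deviation is to contribute 0 (any partial contribution still incurs the fine and gives up units whose private return 0.5750 is below 1).
Deviating from 50 to 0 saves 50 thousand dollars but forfeits the deviator's share of the drop in the reservoir fund: 2.3/4 × 50 = 28.75.
So the deviation gain is 50 − 28.75 = 21.25, and the fine must be at least 21.25 thousand dollars to wipe it out.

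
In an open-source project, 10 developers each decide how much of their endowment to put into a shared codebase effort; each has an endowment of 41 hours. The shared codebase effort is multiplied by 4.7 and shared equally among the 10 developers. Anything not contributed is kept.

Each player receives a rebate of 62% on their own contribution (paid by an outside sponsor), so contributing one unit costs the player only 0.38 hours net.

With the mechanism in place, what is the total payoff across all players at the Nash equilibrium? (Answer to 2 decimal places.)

Under the mechanism each unit contributed yields (4.7/10) / 0.38 = 1.2368 back to its contributor per unit of net cost, which exceeds 1, making full contribution the dominant choice for everyone.
So the Nash equilibrium is full contribution by all 10; the group earns 10 × (41 × 0.62 + 4.7 × 41) = 2181.20.

2181.20 hours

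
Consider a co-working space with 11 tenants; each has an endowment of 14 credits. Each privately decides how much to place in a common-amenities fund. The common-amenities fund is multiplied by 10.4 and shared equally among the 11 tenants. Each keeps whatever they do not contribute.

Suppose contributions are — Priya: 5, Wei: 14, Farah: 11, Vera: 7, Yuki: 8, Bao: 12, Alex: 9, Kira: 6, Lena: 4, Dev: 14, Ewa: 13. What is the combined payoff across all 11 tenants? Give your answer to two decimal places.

Total contributed: 5 + 14 + 11 + 7 + 8 + 12 + 9 + 6 + 4 + 14 + 13 = 103; total kept: 11 × 14 − 103 = 51.
The common-amenities fund pays out 10.4 × 103 = 1071.20 in aggregate.
Group total = 51 + 1071.20 = 1122.20.

1122.20 credits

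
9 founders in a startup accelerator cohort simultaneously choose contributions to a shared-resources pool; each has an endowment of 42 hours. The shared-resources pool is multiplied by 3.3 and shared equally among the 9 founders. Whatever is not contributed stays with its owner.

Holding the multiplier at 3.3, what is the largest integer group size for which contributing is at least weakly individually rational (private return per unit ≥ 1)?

3

Private return per unit is 3.3/(group size), which is ≥ 1 whenever the group size is ≤ 3.3.
The largest such integer is 3.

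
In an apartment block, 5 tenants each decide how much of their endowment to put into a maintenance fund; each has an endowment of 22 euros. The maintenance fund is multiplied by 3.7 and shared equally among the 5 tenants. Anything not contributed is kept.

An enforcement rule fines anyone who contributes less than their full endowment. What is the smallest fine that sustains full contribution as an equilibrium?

5.72 euros

Given the others contribute fully, the best deviation is to contribute 0 (any partial contribution still incurs the fine and gives up units whose private return 0.7400 is below 1).
Deviating from 22 to 0 saves 22 euros but forfeits the deviator's share of the drop in the maintenance fund: 3.7/5 × 22 = 16.28.
So the deviation gain is 22 − 16.28 = 5.72, and the fine must be at least 5.72 euros to wipe it out.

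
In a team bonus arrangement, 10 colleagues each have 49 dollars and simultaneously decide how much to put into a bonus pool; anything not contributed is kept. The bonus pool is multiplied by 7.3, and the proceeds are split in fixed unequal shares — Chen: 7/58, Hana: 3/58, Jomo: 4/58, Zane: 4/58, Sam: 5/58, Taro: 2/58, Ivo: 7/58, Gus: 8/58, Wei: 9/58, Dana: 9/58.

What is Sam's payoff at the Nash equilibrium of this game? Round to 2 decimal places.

Each unit j contributes comes back to j as 7.3 × (j's share), so j prefers to contribute only if that share exceeds 1/7.3 = 0.1370; otherwise keeping the unit dominates.
The shares above 0.1370 belong to Gus, Wei and Dana, contributing 49 each; the remaining 7 contribute 0. Total contributed: 147.
Sam keeps 49 and receives 7.3 × 147 × 5/58 = 92.51 from the bonus pool, for a payoff of 141.51.

141.51 dollars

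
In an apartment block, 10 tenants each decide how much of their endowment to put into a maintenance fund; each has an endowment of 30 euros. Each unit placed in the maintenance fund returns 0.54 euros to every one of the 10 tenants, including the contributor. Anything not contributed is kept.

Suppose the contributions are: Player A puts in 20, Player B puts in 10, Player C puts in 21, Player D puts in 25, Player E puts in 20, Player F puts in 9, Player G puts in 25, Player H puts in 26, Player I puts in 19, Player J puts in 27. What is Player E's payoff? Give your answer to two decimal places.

119.08 euros

Total contributed: 20 + 10 + 21 + 25 + 20 + 9 + 25 + 26 + 19 + 27 = 202.
Each receives 0.54 × 202 = 109.08 from the maintenance fund.
Player E keeps 30 − 20 = 10, so Player E's payoff is 10 + 109.08 = 119.08.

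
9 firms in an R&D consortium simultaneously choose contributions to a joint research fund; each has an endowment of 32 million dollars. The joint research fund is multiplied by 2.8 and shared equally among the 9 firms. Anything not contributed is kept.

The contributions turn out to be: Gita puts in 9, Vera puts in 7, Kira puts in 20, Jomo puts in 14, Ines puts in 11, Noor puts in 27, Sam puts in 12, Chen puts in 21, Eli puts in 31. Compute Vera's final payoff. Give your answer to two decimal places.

Total contributed: 9 + 7 + 20 + 14 + 11 + 27 + 12 + 21 + 31 = 152.
Each receives 2.8 × 152 / 9 = 47.29 from the joint research fund.
Vera keeps 32 − 7 = 25, so Vera's payoff is 25 + 47.29 = 72.29.

72.29 million dollars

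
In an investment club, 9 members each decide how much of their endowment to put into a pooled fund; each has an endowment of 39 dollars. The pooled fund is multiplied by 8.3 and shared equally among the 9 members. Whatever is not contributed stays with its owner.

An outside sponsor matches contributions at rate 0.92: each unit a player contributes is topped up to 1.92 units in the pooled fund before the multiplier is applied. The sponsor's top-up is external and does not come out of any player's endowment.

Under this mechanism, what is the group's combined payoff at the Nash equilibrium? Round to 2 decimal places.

5593.54 dollars

With the mechanism, a contributed unit returns 8.3 × 1.92 / 9 = 1.7707 per unit of net cost to the contributor — now above 1 — so contributing fully is weakly dominant for every player.
At the Nash equilibrium everyone contributes 39. Group total payoff = 8.3 × 1.92 × 351 = 5593.54.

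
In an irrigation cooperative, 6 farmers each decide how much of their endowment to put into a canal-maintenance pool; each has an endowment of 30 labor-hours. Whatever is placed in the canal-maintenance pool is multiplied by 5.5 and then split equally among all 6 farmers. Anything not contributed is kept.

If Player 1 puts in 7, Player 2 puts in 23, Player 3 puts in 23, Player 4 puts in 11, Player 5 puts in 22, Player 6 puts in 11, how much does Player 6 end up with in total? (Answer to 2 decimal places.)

107.92 labor-hours

Total contributed: 7 + 23 + 23 + 11 + 22 + 11 = 97.
Each receives 5.5 × 97 / 6 = 88.92 from the canal-maintenance pool.
Player 6 keeps 30 − 11 = 19, so Player 6's payoff is 19 + 88.92 = 107.92.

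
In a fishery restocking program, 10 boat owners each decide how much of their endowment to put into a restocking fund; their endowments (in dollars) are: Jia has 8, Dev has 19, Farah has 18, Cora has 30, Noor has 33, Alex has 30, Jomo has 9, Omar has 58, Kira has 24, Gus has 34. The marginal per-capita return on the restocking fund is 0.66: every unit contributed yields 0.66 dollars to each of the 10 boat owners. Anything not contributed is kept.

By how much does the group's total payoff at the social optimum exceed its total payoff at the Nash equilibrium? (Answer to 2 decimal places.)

The private return per contributed unit is 0.66 < 1 for everyone, so the Nash equilibrium is zero contribution and the group total is Σ E_j = 8 + 19 + 18 + 30 + 33 + 30 + 9 + 58 + 24 + 34 = 263.
Each contributed unit returns 6.600 to the group, so the social optimum is full contribution by everyone: group total = 6.600 × 263 = 1735.80.
Efficiency loss = (6.600 − 1) × 263 = 1472.80.

1472.80 dollars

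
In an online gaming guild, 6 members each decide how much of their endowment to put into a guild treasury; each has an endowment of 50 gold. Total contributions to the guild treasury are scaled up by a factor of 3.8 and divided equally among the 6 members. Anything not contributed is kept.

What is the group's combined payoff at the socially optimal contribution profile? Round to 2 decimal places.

Each contributed unit returns 3.800 to the group as a whole (0.6333 to each of 6 players), which exceeds 1, so the social optimum is full contribution: group total = 3.800 × 300 = 1140.00.

1140.00 gold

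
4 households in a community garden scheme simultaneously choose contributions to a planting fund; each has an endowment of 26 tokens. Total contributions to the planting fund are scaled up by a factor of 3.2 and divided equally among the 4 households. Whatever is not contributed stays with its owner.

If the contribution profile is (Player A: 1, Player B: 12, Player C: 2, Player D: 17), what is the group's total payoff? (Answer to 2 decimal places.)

Total contributed: 1 + 12 + 2 + 17 = 32; total kept: 4 × 26 − 32 = 72.
The planting fund pays out 3.2 × 32 = 102.40 in aggregate.
Group total = 72 + 102.40 = 174.40.

174.40 tokens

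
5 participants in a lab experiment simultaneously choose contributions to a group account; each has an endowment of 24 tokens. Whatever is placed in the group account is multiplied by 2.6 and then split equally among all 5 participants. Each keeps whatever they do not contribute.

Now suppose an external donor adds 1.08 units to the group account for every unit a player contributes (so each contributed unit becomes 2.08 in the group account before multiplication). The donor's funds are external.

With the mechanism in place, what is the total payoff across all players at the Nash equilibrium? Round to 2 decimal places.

With the mechanism, a contributed unit returns 2.6 × 2.08 / 5 = 1.0816 per unit of net cost to the contributor — now above 1 — so contributing fully is weakly dominant for every player.
At the Nash equilibrium everyone contributes 24. Group total payoff = 2.6 × 2.08 × 120 = 648.96.

648.96 tokens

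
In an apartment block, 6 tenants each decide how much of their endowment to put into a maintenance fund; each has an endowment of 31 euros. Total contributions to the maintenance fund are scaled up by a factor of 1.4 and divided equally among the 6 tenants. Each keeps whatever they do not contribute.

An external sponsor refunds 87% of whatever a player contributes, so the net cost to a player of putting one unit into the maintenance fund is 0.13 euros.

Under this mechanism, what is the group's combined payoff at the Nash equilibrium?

422.22 euros

The effective private return per unit is now (1.4/6) / 0.13 = 1.7949 > 1, so every player's dominant strategy flips to full contribution.
At the Nash equilibrium everyone contributes 31. Group total payoff = 6 × (31 × 0.87 + 1.4 × 31) = 422.22.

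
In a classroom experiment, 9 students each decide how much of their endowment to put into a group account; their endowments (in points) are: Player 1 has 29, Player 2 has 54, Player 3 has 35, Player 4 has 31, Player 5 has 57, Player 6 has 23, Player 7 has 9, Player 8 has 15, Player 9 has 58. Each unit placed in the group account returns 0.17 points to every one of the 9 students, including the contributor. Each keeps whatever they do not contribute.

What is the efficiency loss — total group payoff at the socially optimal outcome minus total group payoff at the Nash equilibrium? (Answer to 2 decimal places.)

164.83 points

The private return per contributed unit is 0.17 < 1 for everyone, so the Nash equilibrium is zero contribution and the group total is Σ E_j = 29 + 54 + 35 + 31 + 57 + 23 + 9 + 15 + 58 = 311.
Each contributed unit returns 1.530 to the group, so the social optimum is full contribution by everyone: group total = 1.530 × 311 = 475.83.
Efficiency loss = (1.530 − 1) × 311 = 164.83.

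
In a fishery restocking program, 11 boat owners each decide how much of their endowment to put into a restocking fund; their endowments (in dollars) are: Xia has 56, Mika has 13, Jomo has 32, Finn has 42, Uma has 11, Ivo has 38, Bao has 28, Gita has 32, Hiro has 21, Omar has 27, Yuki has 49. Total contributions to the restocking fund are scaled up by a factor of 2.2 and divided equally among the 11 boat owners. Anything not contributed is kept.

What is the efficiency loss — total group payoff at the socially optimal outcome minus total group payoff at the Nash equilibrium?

The private return per contributed unit is 2.2/11 = 0.2000 < 1 for every player regardless of endowment, so the Nash equilibrium is zero contribution and the group total is Σ E_j = 56 + 13 + 32 + 42 + 11 + 38 + 28 + 32 + 21 + 27 + 49 = 349.
Each contributed unit returns 2.200 to the group, so the social optimum is full contribution by everyone: group total = 2.200 × 349 = 767.80.
Efficiency loss = (2.200 − 1) × 349 = 418.80.

418.80 dollars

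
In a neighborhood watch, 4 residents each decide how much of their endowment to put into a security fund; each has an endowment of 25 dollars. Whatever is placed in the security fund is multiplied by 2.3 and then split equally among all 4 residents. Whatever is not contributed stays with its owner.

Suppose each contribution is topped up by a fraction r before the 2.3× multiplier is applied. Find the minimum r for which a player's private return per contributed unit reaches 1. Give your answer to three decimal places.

0.739

With matching at rate r, one contributed unit becomes (1 + r) in the security fund and returns 2.3 × (1 + r) / 4 to the contributor.
Setting this equal to 1: 1 + r = 4/2.3 = 1.7391.
So the minimum matching rate is r = 1.7391 − 1 = 0.739.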